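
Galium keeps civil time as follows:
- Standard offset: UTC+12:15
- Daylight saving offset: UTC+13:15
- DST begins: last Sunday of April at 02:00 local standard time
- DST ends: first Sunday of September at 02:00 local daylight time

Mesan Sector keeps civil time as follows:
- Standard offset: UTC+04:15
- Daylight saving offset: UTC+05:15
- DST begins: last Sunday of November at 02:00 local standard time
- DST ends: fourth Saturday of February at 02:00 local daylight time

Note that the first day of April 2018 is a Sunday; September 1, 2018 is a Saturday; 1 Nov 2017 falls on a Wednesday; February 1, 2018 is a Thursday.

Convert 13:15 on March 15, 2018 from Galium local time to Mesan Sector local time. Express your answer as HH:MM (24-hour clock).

1 April 2018 is a Sunday, so Sundays fall on 1, 8, 15, 22, 29; the last is April 29.
1 September 2018 is a Saturday, so the first Sunday is September 2.
March 15, 2018 does not fall between 29 April and 2 September, so daylight saving is not in effect and Galium is at UTC+12:15.
13:15 Galium − 12h15m = 01:00 UTC.
1 November 2017 is a Wednesday, so Sundays fall on 5, 12, 19, 26; the last is November 26.
1 February 2018 is a Thursday, so the first Saturday is February 3 and the fourth is February 24.
At the standard offset (UTC+04:15), 01:00 UTC + 4h15m = 05:15 Mesan Sector standard time.
Daylight saving runs 26 November 2017 – 24 February 2018; the standard-time date in Mesan Sector, March 15, 2018, is outside that window, so Mesan Sector is on standard time at UTC+04:15.
01:00 UTC + 4h15m = 05:15 Mesan Sector.

05:15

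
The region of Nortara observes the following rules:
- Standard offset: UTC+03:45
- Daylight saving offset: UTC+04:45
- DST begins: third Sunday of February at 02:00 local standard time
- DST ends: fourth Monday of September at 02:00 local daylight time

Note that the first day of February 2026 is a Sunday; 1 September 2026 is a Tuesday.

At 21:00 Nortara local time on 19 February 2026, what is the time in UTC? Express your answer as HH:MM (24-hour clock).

1 February 2026 is a Sunday, so the first Sunday is February 1 and the third is February 15.
1 September 2026 is a Tuesday, so the first Monday is September 7 and the fourth is September 28.
Daylight saving runs 15 February – 28 September; 19 February 2026 is inside that window, so Nortara is at UTC+04:45.
21:00 local − 4h45m = 16:15 UTC.

16:15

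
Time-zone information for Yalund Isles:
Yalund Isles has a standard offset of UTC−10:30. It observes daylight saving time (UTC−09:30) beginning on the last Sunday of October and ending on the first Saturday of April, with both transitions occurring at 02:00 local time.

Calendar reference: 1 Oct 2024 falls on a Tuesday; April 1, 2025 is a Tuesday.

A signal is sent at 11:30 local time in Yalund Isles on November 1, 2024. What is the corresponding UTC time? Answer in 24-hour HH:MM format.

21:00

1 October 2024 is a Tuesday, so Sundays fall on 6, 13, 20, 27; the last is October 27.
1 April 2025 is a Tuesday, so the first Saturday is April 5.
Daylight saving runs 27 October 2024 – 5 April 2025; November 1, 2024 is inside that window, so Yalund Isles is at UTC−09:30.
11:30 local + 9h30m = 21:00 UTC.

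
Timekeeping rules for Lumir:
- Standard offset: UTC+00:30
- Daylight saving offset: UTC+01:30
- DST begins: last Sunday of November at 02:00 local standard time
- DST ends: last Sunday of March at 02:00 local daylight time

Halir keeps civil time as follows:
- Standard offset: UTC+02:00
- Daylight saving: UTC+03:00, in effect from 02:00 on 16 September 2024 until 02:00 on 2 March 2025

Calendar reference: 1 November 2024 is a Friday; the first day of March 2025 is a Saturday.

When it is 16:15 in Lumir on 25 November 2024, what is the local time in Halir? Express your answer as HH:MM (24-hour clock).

1 November 2024 is a Friday, so Sundays fall on 3, 10, 17, 24; the last is November 24.
1 March 2025 is a Saturday, so Sundays fall on 2, 9, 16, 23, 30; the last is March 30.
25 November 2024 lies within the daylight-saving period (24 November 2024 – 30 March 2025), so Lumir is on daylight time, UTC+01:30.
16:15 Lumir − 1h30m = 14:45 UTC.
At the standard offset (UTC+02:00), 14:45 UTC + 2h = 16:45 Halir standard time.
The standard-time date in Halir, 25 November 2024, falls between 16 September 2024 and 2 March 2025, so daylight saving is in effect and Halir is at UTC+03:00.
14:45 UTC + 3h = 17:45 Halir.

17:45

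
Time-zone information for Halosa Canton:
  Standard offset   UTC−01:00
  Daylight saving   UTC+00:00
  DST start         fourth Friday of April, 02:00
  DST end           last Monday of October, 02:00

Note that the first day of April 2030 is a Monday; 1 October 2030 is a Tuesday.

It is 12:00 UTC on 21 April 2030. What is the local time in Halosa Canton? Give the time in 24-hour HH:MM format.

11:00

1 April 2030 is a Monday, so the first Friday is April 5 and the fourth is April 26.
1 October 2030 is a Tuesday, so Mondays fall on 7, 14, 21, 28; the last is October 28.
At the standard offset (UTC−01:00), 12:00 UTC − 1h = 11:00 Halosa Canton standard time.
The standard-time date in Halosa Canton, 21 April 2030, does not fall between 26 April and 28 October, so daylight saving is not in effect and Halosa Canton is at UTC−01:00.
12:00 UTC − 1h = 11:00 local.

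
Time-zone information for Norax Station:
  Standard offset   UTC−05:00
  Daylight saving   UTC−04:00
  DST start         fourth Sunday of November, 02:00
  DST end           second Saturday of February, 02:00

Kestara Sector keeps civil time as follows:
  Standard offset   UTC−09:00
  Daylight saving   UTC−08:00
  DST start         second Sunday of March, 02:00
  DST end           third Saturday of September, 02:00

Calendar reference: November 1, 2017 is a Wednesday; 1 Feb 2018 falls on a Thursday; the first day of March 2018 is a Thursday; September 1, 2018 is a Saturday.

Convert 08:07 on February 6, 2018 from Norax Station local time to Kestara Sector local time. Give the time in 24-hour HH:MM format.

03:07

1 November 2017 is a Wednesday, so the first Sunday is November 5 and the fourth is November 26.
1 February 2018 is a Thursday, so the first Saturday is February 3 and the second is February 10.
February 6, 2018 lies within the daylight-saving period (26 November 2017 – 10 February 2018), so Norax Station is on daylight time, UTC−04:00.
08:07 Norax Station + 4h = 12:07 UTC.
1 March 2018 is a Thursday, so the first Sunday is March 4 and the second is March 11.
1 September 2018 is a Saturday, so the first Saturday is September 1 and the third is September 15.
At the standard offset (UTC−09:00), 12:07 UTC − 9h = 03:07 Kestara Sector standard time.
Daylight saving runs 11 March – 15 September; the standard-time date in Kestara Sector, February 6, 2018, is outside that window, so Kestara Sector is on standard time at UTC−09:00.
12:07 UTC − 9h = 03:07 Kestara Sector.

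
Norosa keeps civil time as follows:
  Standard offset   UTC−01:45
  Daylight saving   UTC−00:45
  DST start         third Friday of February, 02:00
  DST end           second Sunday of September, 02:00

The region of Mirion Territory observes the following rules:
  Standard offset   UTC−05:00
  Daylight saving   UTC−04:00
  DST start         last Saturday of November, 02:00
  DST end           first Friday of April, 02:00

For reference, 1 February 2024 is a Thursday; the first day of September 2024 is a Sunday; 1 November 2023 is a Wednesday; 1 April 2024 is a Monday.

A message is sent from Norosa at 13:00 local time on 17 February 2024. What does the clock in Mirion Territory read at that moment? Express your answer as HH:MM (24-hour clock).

09:45

1 February 2024 is a Thursday, so the first Friday is February 2 and the third is February 16.
1 September 2024 is a Sunday, so the first Sunday is September 1 and the second is September 8.
Daylight saving runs 16 February – 8 September; 17 February 2024 is inside that window, so Norosa is at UTC−00:45.
13:00 Norosa + 0h45m = 13:45 UTC.
1 November 2023 is a Wednesday, so Saturdays fall on 4, 11, 18, 25; the last is November 25.
1 April 2024 is a Monday, so the first Friday is April 5.
At the standard offset (UTC−05:00), 13:45 UTC − 5h = 08:45 Mirion Territory standard time.
The standard-time date in Mirion Territory, 17 February 2024, falls between 25 November 2023 and 5 April 2024, so daylight saving is in effect and Mirion Territory is at UTC−04:00.
13:45 UTC − 4h = 09:45 Mirion Territory.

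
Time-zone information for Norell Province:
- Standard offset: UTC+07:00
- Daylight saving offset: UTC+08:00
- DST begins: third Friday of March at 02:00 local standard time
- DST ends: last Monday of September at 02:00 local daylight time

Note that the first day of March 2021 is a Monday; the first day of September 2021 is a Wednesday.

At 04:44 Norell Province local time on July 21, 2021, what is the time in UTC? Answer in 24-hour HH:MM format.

1 March 2021 is a Monday, so the first Friday is March 5 and the third is March 19.
1 September 2021 is a Wednesday, so Mondays fall on 6, 13, 20, 27; the last is September 27.
July 21, 2021 lies within the daylight-saving period (19 March – 27 September), so Norell Province is on daylight time, UTC+08:00.
04:44 local − 8h = 20:44 UTC (rolling into the previous day, 20 July 2021).

20:44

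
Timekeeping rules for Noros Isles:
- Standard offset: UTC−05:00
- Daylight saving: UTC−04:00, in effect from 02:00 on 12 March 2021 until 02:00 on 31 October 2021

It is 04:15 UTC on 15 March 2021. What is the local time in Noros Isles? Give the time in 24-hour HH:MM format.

At the standard offset (UTC−05:00), 04:15 UTC − 5h = 23:15 Noros Isles standard time (rolling into the previous day, 14 March 2021).
The standard-time date in Noros Isles, 14 March 2021, falls between 12 March and 31 October, so daylight saving is in effect and Noros Isles is at UTC−04:00.
04:15 UTC − 4h = 00:15 local.

00:15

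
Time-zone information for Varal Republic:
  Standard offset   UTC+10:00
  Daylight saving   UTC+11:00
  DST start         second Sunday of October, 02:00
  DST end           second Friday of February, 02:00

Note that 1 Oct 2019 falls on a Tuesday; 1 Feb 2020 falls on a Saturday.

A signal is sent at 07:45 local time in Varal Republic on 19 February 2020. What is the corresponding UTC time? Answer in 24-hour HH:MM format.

21:45

1 October 2019 is a Tuesday, so the first Sunday is October 6 and the second is October 13.
1 February 2020 is a Saturday, so the first Friday is February 7 and the second is February 14.
Daylight saving runs 13 October 2019 – 14 February 2020; 19 February 2020 is outside that window, so Varal Republic is on standard time at UTC+10:00.
07:45 local − 10h = 21:45 UTC (rolling into the previous day, 18 February 2020).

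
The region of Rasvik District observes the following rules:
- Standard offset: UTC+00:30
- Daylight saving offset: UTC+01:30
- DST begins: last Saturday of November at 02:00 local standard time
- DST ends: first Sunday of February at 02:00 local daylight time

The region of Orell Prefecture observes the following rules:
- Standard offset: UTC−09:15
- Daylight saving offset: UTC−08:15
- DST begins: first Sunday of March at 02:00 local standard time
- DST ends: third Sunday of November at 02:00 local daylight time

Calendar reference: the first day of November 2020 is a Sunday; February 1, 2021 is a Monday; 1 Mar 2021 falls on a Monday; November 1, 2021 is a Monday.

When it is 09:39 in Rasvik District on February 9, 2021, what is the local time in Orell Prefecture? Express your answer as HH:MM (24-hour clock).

1 November 2020 is a Sunday, so Saturdays fall on 7, 14, 21, 28; the last is November 28.
1 February 2021 is a Monday, so the first Sunday is February 7.
Daylight saving runs 28 November 2020 – 7 February 2021; February 9, 2021 is outside that window, so Rasvik District is on standard time at UTC+00:30.
09:39 Rasvik District − 0h30m = 09:09 UTC.
1 March 2021 is a Monday, so the first Sunday is March 7.
1 November 2021 is a Monday, so the first Sunday is November 7 and the third is November 21.
At the standard offset (UTC−09:15), 09:09 UTC − 9h15m = 23:54 Orell Prefecture standard time (rolling into the previous day, 8 February 2021).
The standard-time date in Orell Prefecture, February 8, 2021, is outside the daylight-saving period (7 March – 21 November), so Orell Prefecture is on standard time, UTC−09:15.
09:09 UTC − 9h15m = 23:54 Orell Prefecture (rolling into the previous day, 8 February 2021).

23:54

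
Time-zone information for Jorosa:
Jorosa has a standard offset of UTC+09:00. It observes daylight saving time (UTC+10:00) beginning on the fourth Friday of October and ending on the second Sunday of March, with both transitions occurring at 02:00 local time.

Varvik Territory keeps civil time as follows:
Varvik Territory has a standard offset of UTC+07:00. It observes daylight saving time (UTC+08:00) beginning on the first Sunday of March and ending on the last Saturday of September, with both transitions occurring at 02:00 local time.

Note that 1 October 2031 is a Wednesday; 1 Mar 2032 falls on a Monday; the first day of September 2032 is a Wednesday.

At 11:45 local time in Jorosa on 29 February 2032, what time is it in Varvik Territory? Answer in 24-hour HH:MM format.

1 October 2031 is a Wednesday, so the first Friday is October 3 and the fourth is October 24.
1 March 2032 is a Monday, so the first Sunday is March 7 and the second is March 14.
29 February 2032 falls between 24 October 2031 and 14 March 2032, so daylight saving is in effect and Jorosa is at UTC+10:00.
11:45 Jorosa − 10h = 01:45 UTC.
1 March 2032 is a Monday, so the first Sunday is March 7.
1 September 2032 is a Wednesday, so Saturdays fall on 4, 11, 18, 25; the last is September 25.
At the standard offset (UTC+07:00), 01:45 UTC + 7h = 08:45 Varvik Territory standard time.
The standard-time date in Varvik Territory, 29 February 2032, does not fall between 7 March and 25 September, so daylight saving is not in effect and Varvik Territory is at UTC+07:00.
01:45 UTC + 7h = 08:45 Varvik Territory.

08:45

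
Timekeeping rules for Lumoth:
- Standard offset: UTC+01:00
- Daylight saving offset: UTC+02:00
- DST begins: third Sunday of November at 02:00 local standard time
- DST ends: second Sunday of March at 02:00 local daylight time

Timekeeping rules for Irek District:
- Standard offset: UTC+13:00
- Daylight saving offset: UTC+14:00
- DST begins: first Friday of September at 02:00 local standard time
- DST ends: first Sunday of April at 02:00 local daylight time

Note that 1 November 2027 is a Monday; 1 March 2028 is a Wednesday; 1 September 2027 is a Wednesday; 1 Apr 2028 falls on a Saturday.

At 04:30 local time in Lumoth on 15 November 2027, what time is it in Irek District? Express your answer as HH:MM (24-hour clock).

17:30

1 November 2027 is a Monday, so the first Sunday is November 7 and the third is November 21.
1 March 2028 is a Wednesday, so the first Sunday is March 5 and the second is March 12.
Daylight saving runs 21 November 2027 – 12 March 2028; 15 November 2027 is outside that window, so Lumoth is on standard time at UTC+01:00.
04:30 Lumoth − 1h = 03:30 UTC.
1 September 2027 is a Wednesday, so the first Friday is September 3.
1 April 2028 is a Saturday, so the first Sunday is April 2.
At the standard offset (UTC+13:00), 03:30 UTC + 13h = 16:30 Irek District standard time.
Daylight saving runs 3 September 2027 – 2 April 2028; the standard-time date in Irek District, 15 November 2027, is inside that window, so Irek District is at UTC+14:00.
03:30 UTC + 14h = 17:30 Irek District.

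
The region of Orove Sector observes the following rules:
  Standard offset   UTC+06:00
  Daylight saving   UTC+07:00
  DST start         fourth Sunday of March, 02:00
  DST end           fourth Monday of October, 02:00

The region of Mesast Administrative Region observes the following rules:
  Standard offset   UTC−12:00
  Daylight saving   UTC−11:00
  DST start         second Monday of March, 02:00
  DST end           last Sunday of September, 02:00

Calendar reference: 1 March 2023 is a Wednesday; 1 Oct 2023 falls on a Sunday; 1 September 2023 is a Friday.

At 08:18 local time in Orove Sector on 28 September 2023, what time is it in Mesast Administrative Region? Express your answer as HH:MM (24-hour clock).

1 March 2023 is a Wednesday, so the first Sunday is March 5 and the fourth is March 26.
1 October 2023 is a Sunday, so the first Monday is October 2 and the fourth is October 23.
28 September 2023 lies within the daylight-saving period (26 March – 23 October), so Orove Sector is on daylight time, UTC+07:00.
08:18 Orove Sector − 7h = 01:18 UTC.
1 March 2023 is a Wednesday, so the first Monday is March 6 and the second is March 13.
1 September 2023 is a Friday, so Sundays fall on 3, 10, 17, 24; the last is September 24.
At the standard offset (UTC−12:00), 01:18 UTC − 12h = 13:18 Mesast Administrative Region standard time (rolling into the previous day, 27 September 2023).
The standard-time date in Mesast Administrative Region, 27 September 2023, does not fall between 13 March and 24 September, so daylight saving is not in effect and Mesast Administrative Region is at UTC−12:00.
01:18 UTC − 12h = 13:18 Mesast Administrative Region (rolling into the previous day, 27 September 2023).

13:18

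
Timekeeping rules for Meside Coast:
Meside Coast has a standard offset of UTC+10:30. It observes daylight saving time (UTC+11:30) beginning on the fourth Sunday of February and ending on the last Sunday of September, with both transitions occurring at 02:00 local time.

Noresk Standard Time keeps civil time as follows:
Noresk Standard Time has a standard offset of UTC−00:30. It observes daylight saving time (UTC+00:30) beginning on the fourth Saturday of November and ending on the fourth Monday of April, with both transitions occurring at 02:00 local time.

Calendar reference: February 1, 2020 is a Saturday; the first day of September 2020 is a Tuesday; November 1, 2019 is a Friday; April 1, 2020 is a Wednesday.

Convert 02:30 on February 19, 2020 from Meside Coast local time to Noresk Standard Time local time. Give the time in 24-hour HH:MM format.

16:30

1 February 2020 is a Saturday, so the first Sunday is February 2 and the fourth is February 23.
1 September 2020 is a Tuesday, so Sundays fall on 6, 13, 20, 27; the last is September 27.
Daylight saving runs 23 February – 27 September; February 19, 2020 is outside that window, so Meside Coast is on standard time at UTC+10:30.
02:30 Meside Coast − 10h30m = 16:00 UTC (rolling into the previous day, 18 February 2020).
1 November 2019 is a Friday, so the first Saturday is November 2 and the fourth is November 23.
1 April 2020 is a Wednesday, so the first Monday is April 6 and the fourth is April 27.
At the standard offset (UTC−00:30), 16:00 UTC − 0h30m = 15:30 Noresk Standard Time standard time.
The standard-time date in Noresk Standard Time, February 18, 2020, falls between 23 November 2019 and 27 April 2020, so daylight saving is in effect and Noresk Standard Time is at UTC+00:30.
16:00 UTC + 0h30m = 16:30 Noresk Standard Time.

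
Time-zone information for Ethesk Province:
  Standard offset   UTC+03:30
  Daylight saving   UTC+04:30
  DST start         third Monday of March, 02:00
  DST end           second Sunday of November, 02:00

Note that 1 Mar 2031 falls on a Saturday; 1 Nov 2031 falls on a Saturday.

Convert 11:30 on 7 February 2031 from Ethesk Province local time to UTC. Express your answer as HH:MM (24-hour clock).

08:00

1 March 2031 is a Saturday, so the first Monday is March 3 and the third is March 17.
1 November 2031 is a Saturday, so the first Sunday is November 2 and the second is November 9.
7 February 2031 does not fall between 17 March and 9 November, so daylight saving is not in effect and Ethesk Province is at UTC+03:30.
11:30 local − 3h30m = 08:00 UTC.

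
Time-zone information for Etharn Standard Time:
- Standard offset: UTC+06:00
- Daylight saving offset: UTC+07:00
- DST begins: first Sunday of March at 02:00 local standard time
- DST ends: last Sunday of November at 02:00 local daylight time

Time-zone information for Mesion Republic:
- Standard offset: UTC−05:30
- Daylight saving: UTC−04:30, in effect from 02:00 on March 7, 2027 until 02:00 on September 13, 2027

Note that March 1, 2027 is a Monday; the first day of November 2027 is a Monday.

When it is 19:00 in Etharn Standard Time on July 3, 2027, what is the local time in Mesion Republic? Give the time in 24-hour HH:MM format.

07:30

1 March 2027 is a Monday, so the first Sunday is March 7.
1 November 2027 is a Monday, so Sundays fall on 7, 14, 21, 28; the last is November 28.
Daylight saving runs 7 March – 28 November; July 3, 2027 is inside that window, so Etharn Standard Time is at UTC+07:00.
19:00 Etharn Standard Time − 7h = 12:00 UTC.
At the standard offset (UTC−05:30), 12:00 UTC − 5h30m = 06:30 Mesion Republic standard time.
The standard-time date in Mesion Republic, July 3, 2027, falls between 7 March and 13 September, so daylight saving is in effect and Mesion Republic is at UTC−04:30.
12:00 UTC − 4h30m = 07:30 Mesion Republic.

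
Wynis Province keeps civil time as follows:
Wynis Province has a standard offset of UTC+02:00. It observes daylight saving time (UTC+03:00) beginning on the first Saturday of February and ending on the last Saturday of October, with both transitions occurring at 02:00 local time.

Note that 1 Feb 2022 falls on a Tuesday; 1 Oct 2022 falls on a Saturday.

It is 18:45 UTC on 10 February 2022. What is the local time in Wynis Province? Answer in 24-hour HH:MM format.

21:45

1 February 2022 is a Tuesday, so the first Saturday is February 5.
1 October 2022 is a Saturday, so Saturdays fall on 1, 8, 15, 22, 29; the last is October 29.
At the standard offset (UTC+02:00), 18:45 UTC + 2h = 20:45 Wynis Province standard time.
The standard-time date in Wynis Province, 10 February 2022, lies within the daylight-saving period (5 February – 29 October), so Wynis Province is on daylight time, UTC+03:00.
18:45 UTC + 3h = 21:45 local.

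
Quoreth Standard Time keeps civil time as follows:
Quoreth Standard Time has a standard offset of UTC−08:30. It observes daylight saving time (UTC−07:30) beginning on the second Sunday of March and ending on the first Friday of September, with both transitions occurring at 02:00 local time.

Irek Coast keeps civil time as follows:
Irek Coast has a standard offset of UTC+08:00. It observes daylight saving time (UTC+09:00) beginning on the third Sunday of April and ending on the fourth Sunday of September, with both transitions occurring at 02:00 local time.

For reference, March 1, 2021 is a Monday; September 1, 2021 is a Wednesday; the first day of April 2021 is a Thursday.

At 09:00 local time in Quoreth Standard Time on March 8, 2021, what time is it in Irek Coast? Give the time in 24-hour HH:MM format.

1 March 2021 is a Monday, so the first Sunday is March 7 and the second is March 14.
1 September 2021 is a Wednesday, so the first Friday is September 3.
March 8, 2021 does not fall between 14 March and 3 September, so daylight saving is not in effect and Quoreth Standard Time is at UTC−08:30.
09:00 Quoreth Standard Time + 8h30m = 17:30 UTC.
1 April 2021 is a Thursday, so the first Sunday is April 4 and the third is April 18.
1 September 2021 is a Wednesday, so the first Sunday is September 5 and the fourth is September 26.
At the standard offset (UTC+08:00), 17:30 UTC + 8h = 01:30 Irek Coast standard time (rolling into the next day, 9 March 2021).
The standard-time date in Irek Coast, March 9, 2021, does not fall between 18 April and 26 September, so daylight saving is not in effect and Irek Coast is at UTC+08:00.
17:30 UTC + 8h = 01:30 Irek Coast (rolling into the next day, 9 March 2021).

01:30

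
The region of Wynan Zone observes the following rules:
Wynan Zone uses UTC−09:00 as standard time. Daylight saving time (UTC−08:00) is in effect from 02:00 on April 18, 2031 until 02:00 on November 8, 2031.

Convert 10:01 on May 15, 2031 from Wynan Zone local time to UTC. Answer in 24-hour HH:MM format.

18:01

Daylight saving runs 18 April – 8 November; May 15, 2031 is inside that window, so Wynan Zone is at UTC−08:00.
10:01 local + 8h = 18:01 UTC.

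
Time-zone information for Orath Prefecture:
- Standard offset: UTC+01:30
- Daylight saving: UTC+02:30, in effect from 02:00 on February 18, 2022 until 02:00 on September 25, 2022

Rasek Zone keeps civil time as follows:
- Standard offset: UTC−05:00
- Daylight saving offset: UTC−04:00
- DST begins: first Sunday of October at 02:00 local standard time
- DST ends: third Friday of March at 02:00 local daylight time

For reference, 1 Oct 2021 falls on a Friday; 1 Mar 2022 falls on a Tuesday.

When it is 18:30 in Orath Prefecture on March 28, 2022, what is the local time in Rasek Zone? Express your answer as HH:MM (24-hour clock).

March 28, 2022 falls between 18 February and 25 September, so daylight saving is in effect and Orath Prefecture is at UTC+02:30.
18:30 Orath Prefecture − 2h30m = 16:00 UTC.
1 October 2021 is a Friday, so the first Sunday is October 3.
1 March 2022 is a Tuesday, so the first Friday is March 4 and the third is March 18.
At the standard offset (UTC−05:00), 16:00 UTC − 5h = 11:00 Rasek Zone standard time.
The standard-time date in Rasek Zone, March 28, 2022, does not fall between 3 October 2021 and 18 March 2022, so daylight saving is not in effect and Rasek Zone is at UTC−05:00.
16:00 UTC − 5h = 11:00 Rasek Zone.

11:00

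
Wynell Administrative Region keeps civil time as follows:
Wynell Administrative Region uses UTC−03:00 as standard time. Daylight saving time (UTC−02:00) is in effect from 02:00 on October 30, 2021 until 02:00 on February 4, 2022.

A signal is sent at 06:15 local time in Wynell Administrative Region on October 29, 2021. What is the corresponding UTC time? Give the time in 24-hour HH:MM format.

09:15

October 29, 2021 is outside the daylight-saving period (30 October 2021 – 4 February 2022), so Wynell Administrative Region is on standard time, UTC−03:00.
06:15 local + 3h = 09:15 UTC.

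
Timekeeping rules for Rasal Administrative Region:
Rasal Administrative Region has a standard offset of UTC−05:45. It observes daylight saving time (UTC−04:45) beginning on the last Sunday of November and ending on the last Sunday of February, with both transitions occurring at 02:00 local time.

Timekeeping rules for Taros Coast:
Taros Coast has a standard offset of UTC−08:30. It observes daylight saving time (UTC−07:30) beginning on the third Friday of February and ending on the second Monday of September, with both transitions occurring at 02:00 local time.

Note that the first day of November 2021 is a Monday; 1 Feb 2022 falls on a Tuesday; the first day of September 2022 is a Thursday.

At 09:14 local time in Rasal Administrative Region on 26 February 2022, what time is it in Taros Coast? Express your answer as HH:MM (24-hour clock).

06:29

1 November 2021 is a Monday, so Sundays fall on 7, 14, 21, 28; the last is November 28.
1 February 2022 is a Tuesday, so Sundays fall on 6, 13, 20, 27; the last is February 27.
26 February 2022 lies within the daylight-saving period (28 November 2021 – 27 February 2022), so Rasal Administrative Region is on daylight time, UTC−04:45.
09:14 Rasal Administrative Region + 4h45m = 13:59 UTC.
1 February 2022 is a Tuesday, so the first Friday is February 4 and the third is February 18.
1 September 2022 is a Thursday, so the first Monday is September 5 and the second is September 12.
At the standard offset (UTC−08:30), 13:59 UTC − 8h30m = 05:29 Taros Coast standard time.
Daylight saving runs 18 February – 12 September; the standard-time date in Taros Coast, 26 February 2022, is inside that window, so Taros Coast is at UTC−07:30.
13:59 UTC − 7h30m = 06:29 Taros Coast.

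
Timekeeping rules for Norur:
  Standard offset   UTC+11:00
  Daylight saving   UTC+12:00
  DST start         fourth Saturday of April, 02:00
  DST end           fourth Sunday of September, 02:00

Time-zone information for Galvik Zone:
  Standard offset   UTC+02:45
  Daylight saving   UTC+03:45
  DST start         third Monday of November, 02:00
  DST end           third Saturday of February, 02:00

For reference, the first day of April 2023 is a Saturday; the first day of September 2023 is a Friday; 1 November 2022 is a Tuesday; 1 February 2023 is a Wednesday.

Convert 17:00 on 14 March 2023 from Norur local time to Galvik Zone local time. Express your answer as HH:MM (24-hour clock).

08:45

1 April 2023 is a Saturday, so the first Saturday is April 1 and the fourth is April 22.
1 September 2023 is a Friday, so the first Sunday is September 3 and the fourth is September 24.
Daylight saving runs 22 April – 24 September; 14 March 2023 is outside that window, so Norur is on standard time at UTC+11:00.
17:00 Norur − 11h = 06:00 UTC.
1 November 2022 is a Tuesday, so the first Monday is November 7 and the third is November 21.
1 February 2023 is a Wednesday, so the first Saturday is February 4 and the third is February 18.
At the standard offset (UTC+02:45), 06:00 UTC + 2h45m = 08:45 Galvik Zone standard time.
Daylight saving runs 21 November 2022 – 18 February 2023; the standard-time date in Galvik Zone, 14 March 2023, is outside that window, so Galvik Zone is on standard time at UTC+02:45.
06:00 UTC + 2h45m = 08:45 Galvik Zone.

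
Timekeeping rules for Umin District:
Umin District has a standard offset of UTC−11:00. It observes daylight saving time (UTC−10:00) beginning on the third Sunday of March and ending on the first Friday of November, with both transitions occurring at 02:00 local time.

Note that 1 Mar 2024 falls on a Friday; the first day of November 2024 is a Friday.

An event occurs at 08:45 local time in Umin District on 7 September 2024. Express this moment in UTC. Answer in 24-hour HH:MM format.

1 March 2024 is a Friday, so the first Sunday is March 3 and the third is March 17.
1 November 2024 is a Friday, so the first Friday is November 1.
Daylight saving runs 17 March – 1 November; 7 September 2024 is inside that window, so Umin District is at UTC−10:00.
08:45 local + 10h = 18:45 UTC.

18:45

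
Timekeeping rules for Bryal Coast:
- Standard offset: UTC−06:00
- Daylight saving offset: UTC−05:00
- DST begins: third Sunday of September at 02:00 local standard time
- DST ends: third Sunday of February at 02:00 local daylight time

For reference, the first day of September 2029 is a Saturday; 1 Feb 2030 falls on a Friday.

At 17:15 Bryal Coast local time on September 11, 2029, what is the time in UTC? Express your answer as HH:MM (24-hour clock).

23:15

1 September 2029 is a Saturday, so the first Sunday is September 2 and the third is September 16.
1 February 2030 is a Friday, so the first Sunday is February 3 and the third is February 17.
September 11, 2029 is outside the daylight-saving period (16 September 2029 – 17 February 2030), so Bryal Coast is on standard time, UTC−06:00.
17:15 local + 6h = 23:15 UTC.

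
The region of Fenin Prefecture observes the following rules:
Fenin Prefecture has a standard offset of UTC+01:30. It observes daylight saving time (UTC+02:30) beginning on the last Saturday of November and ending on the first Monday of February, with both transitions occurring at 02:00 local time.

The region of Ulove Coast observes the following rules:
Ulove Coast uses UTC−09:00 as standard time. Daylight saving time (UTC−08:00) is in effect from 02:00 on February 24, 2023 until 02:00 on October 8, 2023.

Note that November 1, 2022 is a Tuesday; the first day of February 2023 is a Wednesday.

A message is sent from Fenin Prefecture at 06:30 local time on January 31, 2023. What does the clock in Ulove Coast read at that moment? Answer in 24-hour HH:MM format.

1 November 2022 is a Tuesday, so Saturdays fall on 5, 12, 19, 26; the last is November 26.
1 February 2023 is a Wednesday, so the first Monday is February 6.
Daylight saving runs 26 November 2022 – 6 February 2023; January 31, 2023 is inside that window, so Fenin Prefecture is at UTC+02:30.
06:30 Fenin Prefecture − 2h30m = 04:00 UTC.
At the standard offset (UTC−09:00), 04:00 UTC − 9h = 19:00 Ulove Coast standard time (rolling into the previous day, 30 January 2023).
The standard-time date in Ulove Coast, January 30, 2023, does not fall between 24 February and 8 October, so daylight saving is not in effect and Ulove Coast is at UTC−09:00.
04:00 UTC − 9h = 19:00 Ulove Coast (rolling into the previous day, 30 January 2023).

19:00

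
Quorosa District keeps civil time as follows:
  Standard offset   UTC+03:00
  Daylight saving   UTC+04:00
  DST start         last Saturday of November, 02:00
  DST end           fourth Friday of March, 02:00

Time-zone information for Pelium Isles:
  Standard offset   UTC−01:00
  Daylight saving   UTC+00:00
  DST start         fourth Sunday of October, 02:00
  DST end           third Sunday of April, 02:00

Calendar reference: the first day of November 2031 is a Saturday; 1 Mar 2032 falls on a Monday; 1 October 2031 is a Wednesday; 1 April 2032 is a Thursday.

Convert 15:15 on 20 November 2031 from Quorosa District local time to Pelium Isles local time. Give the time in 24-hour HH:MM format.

12:15

1 November 2031 is a Saturday, so Saturdays fall on 1, 8, 15, 22, 29; the last is November 29.
1 March 2032 is a Monday, so the first Friday is March 5 and the fourth is March 26.
20 November 2031 does not fall between 29 November 2031 and 26 March 2032, so daylight saving is not in effect and Quorosa District is at UTC+03:00.
15:15 Quorosa District − 3h = 12:15 UTC.
1 October 2031 is a Wednesday, so the first Sunday is October 5 and the fourth is October 26.
1 April 2032 is a Thursday, so the first Sunday is April 4 and the third is April 18.
At the standard offset (UTC−01:00), 12:15 UTC − 1h = 11:15 Pelium Isles standard time.
The standard-time date in Pelium Isles, 20 November 2031, lies within the daylight-saving period (26 October 2031 – 18 April 2032), so Pelium Isles is on daylight time, UTC+00:00.
12:15 UTC + 0h = 12:15 Pelium Isles.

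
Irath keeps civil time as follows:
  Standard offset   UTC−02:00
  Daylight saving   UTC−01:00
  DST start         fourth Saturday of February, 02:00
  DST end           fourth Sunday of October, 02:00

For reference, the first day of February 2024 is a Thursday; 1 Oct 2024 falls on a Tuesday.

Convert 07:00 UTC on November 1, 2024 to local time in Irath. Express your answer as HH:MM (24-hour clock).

05:00

1 February 2024 is a Thursday, so the first Saturday is February 3 and the fourth is February 24.
1 October 2024 is a Tuesday, so the first Sunday is October 6 and the fourth is October 27.
At the standard offset (UTC−02:00), 07:00 UTC − 2h = 05:00 Irath standard time.
Daylight saving runs 24 February – 27 October; the standard-time date in Irath, November 1, 2024, is outside that window, so Irath is on standard time at UTC−02:00.
07:00 UTC − 2h = 05:00 local.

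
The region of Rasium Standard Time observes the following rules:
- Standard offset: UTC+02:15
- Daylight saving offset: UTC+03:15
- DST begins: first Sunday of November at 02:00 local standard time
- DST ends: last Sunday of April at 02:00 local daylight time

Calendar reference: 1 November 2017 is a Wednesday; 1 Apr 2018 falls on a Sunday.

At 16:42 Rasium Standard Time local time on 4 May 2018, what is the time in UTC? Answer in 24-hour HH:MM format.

14:27

1 November 2017 is a Wednesday, so the first Sunday is November 5.
1 April 2018 is a Sunday, so Sundays fall on 1, 8, 15, 22, 29; the last is April 29.
Daylight saving runs 5 November 2017 – 29 April 2018; 4 May 2018 is outside that window, so Rasium Standard Time is on standard time at UTC+02:15.
16:42 local − 2h15m = 14:27 UTC.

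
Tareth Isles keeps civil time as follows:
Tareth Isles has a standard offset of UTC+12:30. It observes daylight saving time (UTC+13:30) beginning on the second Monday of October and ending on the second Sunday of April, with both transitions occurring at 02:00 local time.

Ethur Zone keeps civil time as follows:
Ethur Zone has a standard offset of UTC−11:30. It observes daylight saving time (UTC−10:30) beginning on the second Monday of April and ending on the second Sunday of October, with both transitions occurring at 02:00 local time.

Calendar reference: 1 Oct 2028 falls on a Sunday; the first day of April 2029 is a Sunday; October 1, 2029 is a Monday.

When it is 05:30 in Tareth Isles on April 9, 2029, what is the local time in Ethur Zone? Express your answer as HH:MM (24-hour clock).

05:30

1 October 2028 is a Sunday, so the first Monday is October 2 and the second is October 9.
1 April 2029 is a Sunday, so the first Sunday is April 1 and the second is April 8.
Daylight saving runs 9 October 2028 – 8 April 2029; April 9, 2029 is outside that window, so Tareth Isles is on standard time at UTC+12:30.
05:30 Tareth Isles − 12h30m = 17:00 UTC (rolling into the previous day, 8 April 2029).
1 April 2029 is a Sunday, so the first Monday is April 2 and the second is April 9.
1 October 2029 is a Monday, so the first Sunday is October 7 and the second is October 14.
At the standard offset (UTC−11:30), 17:00 UTC − 11h30m = 05:30 Ethur Zone standard time.
The standard-time date in Ethur Zone, April 8, 2029, is outside the daylight-saving period (9 April – 14 October), so Ethur Zone is on standard time, UTC−11:30.
17:00 UTC − 11h30m = 05:30 Ethur Zone.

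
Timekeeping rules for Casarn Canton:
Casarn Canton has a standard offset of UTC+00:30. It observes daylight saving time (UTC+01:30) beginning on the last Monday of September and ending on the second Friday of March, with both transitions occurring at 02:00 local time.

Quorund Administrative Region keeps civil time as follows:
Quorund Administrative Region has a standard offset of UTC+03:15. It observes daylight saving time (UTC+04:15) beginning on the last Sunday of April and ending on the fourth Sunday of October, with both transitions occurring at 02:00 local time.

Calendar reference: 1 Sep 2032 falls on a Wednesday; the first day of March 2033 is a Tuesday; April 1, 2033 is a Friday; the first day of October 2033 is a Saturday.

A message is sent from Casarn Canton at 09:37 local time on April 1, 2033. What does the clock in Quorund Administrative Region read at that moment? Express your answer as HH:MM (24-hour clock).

1 September 2032 is a Wednesday, so Mondays fall on 6, 13, 20, 27; the last is September 27.
1 March 2033 is a Tuesday, so the first Friday is March 4 and the second is March 11.
April 1, 2033 is outside the daylight-saving period (27 September 2032 – 11 March 2033), so Casarn Canton is on standard time, UTC+00:30.
09:37 Casarn Canton − 0h30m = 09:07 UTC.
1 April 2033 is a Friday, so Sundays fall on 3, 10, 17, 24; the last is April 24.
1 October 2033 is a Saturday, so the first Sunday is October 2 and the fourth is October 23.
At the standard offset (UTC+03:15), 09:07 UTC + 3h15m = 12:22 Quorund Administrative Region standard time.
Daylight saving runs 24 April – 23 October; the standard-time date in Quorund Administrative Region, April 1, 2033, is outside that window, so Quorund Administrative Region is on standard time at UTC+03:15.
09:07 UTC + 3h15m = 12:22 Quorund Administrative Region.

12:22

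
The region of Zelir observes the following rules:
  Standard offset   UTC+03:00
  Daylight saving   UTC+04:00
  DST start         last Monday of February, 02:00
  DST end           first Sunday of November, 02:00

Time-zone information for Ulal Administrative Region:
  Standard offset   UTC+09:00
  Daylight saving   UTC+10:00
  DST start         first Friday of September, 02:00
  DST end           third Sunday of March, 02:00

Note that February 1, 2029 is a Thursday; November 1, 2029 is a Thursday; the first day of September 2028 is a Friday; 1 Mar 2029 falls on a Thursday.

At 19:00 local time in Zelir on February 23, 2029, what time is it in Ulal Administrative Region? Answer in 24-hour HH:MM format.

1 February 2029 is a Thursday, so Mondays fall on 5, 12, 19, 26; the last is February 26.
1 November 2029 is a Thursday, so the first Sunday is November 4.
February 23, 2029 is outside the daylight-saving period (26 February – 4 November), so Zelir is on standard time, UTC+03:00.
19:00 Zelir − 3h = 16:00 UTC.
1 September 2028 is a Friday, so the first Friday is September 1.
1 March 2029 is a Thursday, so the first Sunday is March 4 and the third is March 18.
At the standard offset (UTC+09:00), 16:00 UTC + 9h = 01:00 Ulal Administrative Region standard time (rolling into the next day, 24 February 2029).
The standard-time date in Ulal Administrative Region, February 24, 2029, falls between 1 September 2028 and 18 March 2029, so daylight saving is in effect and Ulal Administrative Region is at UTC+10:00.
16:00 UTC + 10h = 02:00 Ulal Administrative Region (rolling into the next day, 24 February 2029).

02:00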